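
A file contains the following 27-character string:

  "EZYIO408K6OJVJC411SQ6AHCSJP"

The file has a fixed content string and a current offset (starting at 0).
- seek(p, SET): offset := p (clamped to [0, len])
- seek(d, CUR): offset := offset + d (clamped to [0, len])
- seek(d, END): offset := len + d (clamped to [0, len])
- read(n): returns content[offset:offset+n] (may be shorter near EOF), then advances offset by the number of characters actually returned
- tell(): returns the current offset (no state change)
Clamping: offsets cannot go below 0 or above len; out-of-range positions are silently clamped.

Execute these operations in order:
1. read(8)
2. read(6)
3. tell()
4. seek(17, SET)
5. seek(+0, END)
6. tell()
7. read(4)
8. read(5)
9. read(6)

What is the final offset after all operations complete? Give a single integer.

After 1 (read(8)): returned 'EZYIO408', offset=8
After 2 (read(6)): returned 'K6OJVJ', offset=14
After 3 (tell()): offset=14
After 4 (seek(17, SET)): offset=17
After 5 (seek(+0, END)): offset=27
After 6 (tell()): offset=27
After 7 (read(4)): returned '', offset=27
After 8 (read(5)): returned '', offset=27
After 9 (read(6)): returned '', offset=27

Answer: 27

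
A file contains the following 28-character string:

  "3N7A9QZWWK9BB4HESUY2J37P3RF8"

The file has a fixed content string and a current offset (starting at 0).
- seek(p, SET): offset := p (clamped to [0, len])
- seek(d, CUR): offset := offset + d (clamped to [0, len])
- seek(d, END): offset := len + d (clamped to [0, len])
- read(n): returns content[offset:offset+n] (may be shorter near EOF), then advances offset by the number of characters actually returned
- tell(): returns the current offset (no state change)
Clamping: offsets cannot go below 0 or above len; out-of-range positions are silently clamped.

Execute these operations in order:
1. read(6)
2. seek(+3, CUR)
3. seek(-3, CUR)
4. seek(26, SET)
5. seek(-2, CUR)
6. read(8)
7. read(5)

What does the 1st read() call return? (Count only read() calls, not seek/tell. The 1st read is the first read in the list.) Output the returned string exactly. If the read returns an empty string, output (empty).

After 1 (read(6)): returned '3N7A9Q', offset=6
After 2 (seek(+3, CUR)): offset=9
After 3 (seek(-3, CUR)): offset=6
After 4 (seek(26, SET)): offset=26
After 5 (seek(-2, CUR)): offset=24
After 6 (read(8)): returned '3RF8', offset=28
After 7 (read(5)): returned '', offset=28

Answer: 3N7A9Q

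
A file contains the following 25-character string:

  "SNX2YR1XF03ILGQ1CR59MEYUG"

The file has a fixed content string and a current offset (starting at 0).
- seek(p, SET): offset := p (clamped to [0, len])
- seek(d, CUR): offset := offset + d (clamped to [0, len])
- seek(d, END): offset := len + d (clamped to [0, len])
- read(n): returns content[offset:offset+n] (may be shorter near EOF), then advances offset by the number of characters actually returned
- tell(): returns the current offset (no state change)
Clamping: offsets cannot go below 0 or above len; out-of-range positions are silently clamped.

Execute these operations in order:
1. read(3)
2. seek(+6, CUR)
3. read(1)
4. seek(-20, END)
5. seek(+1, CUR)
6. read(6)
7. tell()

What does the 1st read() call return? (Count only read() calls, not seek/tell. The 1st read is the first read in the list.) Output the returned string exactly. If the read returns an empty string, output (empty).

Answer: SNX

Derivation:
After 1 (read(3)): returned 'SNX', offset=3
After 2 (seek(+6, CUR)): offset=9
After 3 (read(1)): returned '0', offset=10
After 4 (seek(-20, END)): offset=5
After 5 (seek(+1, CUR)): offset=6
After 6 (read(6)): returned '1XF03I', offset=12
After 7 (tell()): offset=12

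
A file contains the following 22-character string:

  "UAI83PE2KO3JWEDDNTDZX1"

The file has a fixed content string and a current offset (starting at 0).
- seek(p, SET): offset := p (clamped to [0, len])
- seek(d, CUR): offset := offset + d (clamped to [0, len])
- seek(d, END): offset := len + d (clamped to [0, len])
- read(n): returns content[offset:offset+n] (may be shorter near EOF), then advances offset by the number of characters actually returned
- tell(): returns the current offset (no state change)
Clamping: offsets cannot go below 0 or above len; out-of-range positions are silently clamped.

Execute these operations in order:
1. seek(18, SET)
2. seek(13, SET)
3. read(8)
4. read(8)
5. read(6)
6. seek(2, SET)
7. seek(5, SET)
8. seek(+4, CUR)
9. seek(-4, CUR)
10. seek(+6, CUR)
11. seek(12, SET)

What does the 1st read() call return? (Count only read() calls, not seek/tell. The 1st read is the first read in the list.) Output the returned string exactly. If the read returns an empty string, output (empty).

Answer: EDDNTDZX

Derivation:
After 1 (seek(18, SET)): offset=18
After 2 (seek(13, SET)): offset=13
After 3 (read(8)): returned 'EDDNTDZX', offset=21
After 4 (read(8)): returned '1', offset=22
After 5 (read(6)): returned '', offset=22
After 6 (seek(2, SET)): offset=2
After 7 (seek(5, SET)): offset=5
After 8 (seek(+4, CUR)): offset=9
After 9 (seek(-4, CUR)): offset=5
After 10 (seek(+6, CUR)): offset=11
After 11 (seek(12, SET)): offset=12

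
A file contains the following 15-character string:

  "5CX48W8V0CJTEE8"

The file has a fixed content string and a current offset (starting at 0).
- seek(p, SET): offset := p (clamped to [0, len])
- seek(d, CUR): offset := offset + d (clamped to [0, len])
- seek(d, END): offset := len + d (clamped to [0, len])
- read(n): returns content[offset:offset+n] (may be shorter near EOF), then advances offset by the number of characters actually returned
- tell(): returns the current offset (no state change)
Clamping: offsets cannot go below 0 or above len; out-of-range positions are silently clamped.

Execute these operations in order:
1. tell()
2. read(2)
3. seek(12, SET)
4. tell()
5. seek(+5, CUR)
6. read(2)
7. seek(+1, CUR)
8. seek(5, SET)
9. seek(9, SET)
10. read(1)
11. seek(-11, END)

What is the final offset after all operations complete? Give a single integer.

Answer: 4

Derivation:
After 1 (tell()): offset=0
After 2 (read(2)): returned '5C', offset=2
After 3 (seek(12, SET)): offset=12
After 4 (tell()): offset=12
After 5 (seek(+5, CUR)): offset=15
After 6 (read(2)): returned '', offset=15
After 7 (seek(+1, CUR)): offset=15
After 8 (seek(5, SET)): offset=5
After 9 (seek(9, SET)): offset=9
After 10 (read(1)): returned 'C', offset=10
After 11 (seek(-11, END)): offset=4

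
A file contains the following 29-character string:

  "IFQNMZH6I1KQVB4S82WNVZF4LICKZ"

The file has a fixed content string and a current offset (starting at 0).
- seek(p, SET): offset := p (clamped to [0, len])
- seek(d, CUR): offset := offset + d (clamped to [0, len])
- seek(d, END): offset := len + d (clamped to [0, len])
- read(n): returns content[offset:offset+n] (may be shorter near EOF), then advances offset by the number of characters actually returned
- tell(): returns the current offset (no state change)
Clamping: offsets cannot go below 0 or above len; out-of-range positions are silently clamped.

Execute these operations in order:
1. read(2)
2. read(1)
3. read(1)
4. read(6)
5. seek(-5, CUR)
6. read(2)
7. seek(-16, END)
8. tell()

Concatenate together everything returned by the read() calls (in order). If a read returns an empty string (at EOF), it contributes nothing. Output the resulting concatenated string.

Answer: IFQNMZH6I1ZH

Derivation:
After 1 (read(2)): returned 'IF', offset=2
After 2 (read(1)): returned 'Q', offset=3
After 3 (read(1)): returned 'N', offset=4
After 4 (read(6)): returned 'MZH6I1', offset=10
After 5 (seek(-5, CUR)): offset=5
After 6 (read(2)): returned 'ZH', offset=7
After 7 (seek(-16, END)): offset=13
After 8 (tell()): offset=13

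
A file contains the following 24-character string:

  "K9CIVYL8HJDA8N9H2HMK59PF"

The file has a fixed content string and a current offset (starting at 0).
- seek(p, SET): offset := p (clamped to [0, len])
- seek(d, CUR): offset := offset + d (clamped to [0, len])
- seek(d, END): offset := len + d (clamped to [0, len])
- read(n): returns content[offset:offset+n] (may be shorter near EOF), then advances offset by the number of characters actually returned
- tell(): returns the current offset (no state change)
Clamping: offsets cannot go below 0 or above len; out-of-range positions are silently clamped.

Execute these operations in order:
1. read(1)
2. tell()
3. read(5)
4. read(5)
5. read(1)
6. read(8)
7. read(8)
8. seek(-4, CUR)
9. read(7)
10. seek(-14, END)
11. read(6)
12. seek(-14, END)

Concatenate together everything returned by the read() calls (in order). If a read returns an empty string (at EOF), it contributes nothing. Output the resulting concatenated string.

Answer: K9CIVYL8HJDA8N9H2HMK59PF59PFDA8N9H

Derivation:
After 1 (read(1)): returned 'K', offset=1
After 2 (tell()): offset=1
After 3 (read(5)): returned '9CIVY', offset=6
After 4 (read(5)): returned 'L8HJD', offset=11
After 5 (read(1)): returned 'A', offset=12
After 6 (read(8)): returned '8N9H2HMK', offset=20
After 7 (read(8)): returned '59PF', offset=24
After 8 (seek(-4, CUR)): offset=20
After 9 (read(7)): returned '59PF', offset=24
After 10 (seek(-14, END)): offset=10
After 11 (read(6)): returned 'DA8N9H', offset=16
After 12 (seek(-14, END)): offset=10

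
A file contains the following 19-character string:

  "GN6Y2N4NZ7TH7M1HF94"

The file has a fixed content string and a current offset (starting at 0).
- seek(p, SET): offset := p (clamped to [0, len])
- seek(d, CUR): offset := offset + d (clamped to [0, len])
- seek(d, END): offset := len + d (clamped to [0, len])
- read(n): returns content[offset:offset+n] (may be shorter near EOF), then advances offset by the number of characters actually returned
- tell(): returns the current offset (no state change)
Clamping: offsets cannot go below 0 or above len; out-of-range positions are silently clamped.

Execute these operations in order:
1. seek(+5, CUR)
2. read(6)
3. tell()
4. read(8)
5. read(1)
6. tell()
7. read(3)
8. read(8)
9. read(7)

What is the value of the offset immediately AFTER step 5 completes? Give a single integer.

After 1 (seek(+5, CUR)): offset=5
After 2 (read(6)): returned 'N4NZ7T', offset=11
After 3 (tell()): offset=11
After 4 (read(8)): returned 'H7M1HF94', offset=19
After 5 (read(1)): returned '', offset=19

Answer: 19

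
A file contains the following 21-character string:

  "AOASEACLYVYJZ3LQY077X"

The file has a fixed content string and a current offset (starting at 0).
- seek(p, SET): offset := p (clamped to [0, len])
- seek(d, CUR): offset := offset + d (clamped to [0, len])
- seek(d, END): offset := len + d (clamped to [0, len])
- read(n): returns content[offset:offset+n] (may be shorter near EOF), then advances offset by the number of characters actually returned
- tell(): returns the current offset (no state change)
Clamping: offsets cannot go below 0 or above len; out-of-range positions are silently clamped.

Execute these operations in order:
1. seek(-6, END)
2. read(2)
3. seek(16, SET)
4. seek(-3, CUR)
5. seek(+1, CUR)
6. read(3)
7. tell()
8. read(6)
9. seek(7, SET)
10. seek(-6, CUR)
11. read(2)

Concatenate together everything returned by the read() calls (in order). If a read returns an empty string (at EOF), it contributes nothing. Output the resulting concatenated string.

Answer: QYLQY077XOA

Derivation:
After 1 (seek(-6, END)): offset=15
After 2 (read(2)): returned 'QY', offset=17
After 3 (seek(16, SET)): offset=16
After 4 (seek(-3, CUR)): offset=13
After 5 (seek(+1, CUR)): offset=14
After 6 (read(3)): returned 'LQY', offset=17
After 7 (tell()): offset=17
After 8 (read(6)): returned '077X', offset=21
After 9 (seek(7, SET)): offset=7
After 10 (seek(-6, CUR)): offset=1
After 11 (read(2)): returned 'OA', offset=3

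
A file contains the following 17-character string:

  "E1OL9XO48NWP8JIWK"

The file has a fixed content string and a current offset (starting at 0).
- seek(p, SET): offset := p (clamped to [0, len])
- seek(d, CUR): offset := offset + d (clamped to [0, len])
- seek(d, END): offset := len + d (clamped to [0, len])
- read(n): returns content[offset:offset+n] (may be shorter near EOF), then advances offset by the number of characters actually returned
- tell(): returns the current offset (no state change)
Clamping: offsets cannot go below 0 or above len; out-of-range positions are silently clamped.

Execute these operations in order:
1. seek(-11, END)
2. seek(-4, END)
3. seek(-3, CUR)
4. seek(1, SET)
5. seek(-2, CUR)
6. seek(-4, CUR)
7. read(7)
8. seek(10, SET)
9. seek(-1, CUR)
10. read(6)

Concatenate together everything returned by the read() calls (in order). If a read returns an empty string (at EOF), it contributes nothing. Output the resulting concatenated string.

After 1 (seek(-11, END)): offset=6
After 2 (seek(-4, END)): offset=13
After 3 (seek(-3, CUR)): offset=10
After 4 (seek(1, SET)): offset=1
After 5 (seek(-2, CUR)): offset=0
After 6 (seek(-4, CUR)): offset=0
After 7 (read(7)): returned 'E1OL9XO', offset=7
After 8 (seek(10, SET)): offset=10
After 9 (seek(-1, CUR)): offset=9
After 10 (read(6)): returned 'NWP8JI', offset=15

Answer: E1OL9XONWP8JI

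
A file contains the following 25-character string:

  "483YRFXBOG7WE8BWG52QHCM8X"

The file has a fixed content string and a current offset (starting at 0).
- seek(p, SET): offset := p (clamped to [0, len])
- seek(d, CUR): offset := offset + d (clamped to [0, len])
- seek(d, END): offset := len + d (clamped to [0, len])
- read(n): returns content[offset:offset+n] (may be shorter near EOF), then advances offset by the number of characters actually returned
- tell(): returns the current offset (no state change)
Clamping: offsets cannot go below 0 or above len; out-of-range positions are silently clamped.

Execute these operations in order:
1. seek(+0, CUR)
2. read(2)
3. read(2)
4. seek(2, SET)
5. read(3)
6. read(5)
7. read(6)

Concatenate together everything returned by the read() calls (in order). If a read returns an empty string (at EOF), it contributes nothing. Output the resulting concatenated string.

Answer: 483Y3YRFXBOG7WE8BW

Derivation:
After 1 (seek(+0, CUR)): offset=0
After 2 (read(2)): returned '48', offset=2
After 3 (read(2)): returned '3Y', offset=4
After 4 (seek(2, SET)): offset=2
After 5 (read(3)): returned '3YR', offset=5
After 6 (read(5)): returned 'FXBOG', offset=10
After 7 (read(6)): returned '7WE8BW', offset=16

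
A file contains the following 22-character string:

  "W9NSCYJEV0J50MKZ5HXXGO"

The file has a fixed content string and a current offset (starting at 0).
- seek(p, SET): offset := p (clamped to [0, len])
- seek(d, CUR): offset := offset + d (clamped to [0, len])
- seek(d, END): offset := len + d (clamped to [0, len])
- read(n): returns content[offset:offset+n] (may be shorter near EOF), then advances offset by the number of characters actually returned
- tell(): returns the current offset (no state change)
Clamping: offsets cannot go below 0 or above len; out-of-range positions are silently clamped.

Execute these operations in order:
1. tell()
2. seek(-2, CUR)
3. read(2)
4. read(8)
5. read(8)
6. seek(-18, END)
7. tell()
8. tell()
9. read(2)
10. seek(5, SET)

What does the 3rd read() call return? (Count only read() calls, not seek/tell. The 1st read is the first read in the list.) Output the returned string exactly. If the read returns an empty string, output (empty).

Answer: J50MKZ5H

Derivation:
After 1 (tell()): offset=0
After 2 (seek(-2, CUR)): offset=0
After 3 (read(2)): returned 'W9', offset=2
After 4 (read(8)): returned 'NSCYJEV0', offset=10
After 5 (read(8)): returned 'J50MKZ5H', offset=18
After 6 (seek(-18, END)): offset=4
After 7 (tell()): offset=4
After 8 (tell()): offset=4
After 9 (read(2)): returned 'CY', offset=6
After 10 (seek(5, SET)): offset=5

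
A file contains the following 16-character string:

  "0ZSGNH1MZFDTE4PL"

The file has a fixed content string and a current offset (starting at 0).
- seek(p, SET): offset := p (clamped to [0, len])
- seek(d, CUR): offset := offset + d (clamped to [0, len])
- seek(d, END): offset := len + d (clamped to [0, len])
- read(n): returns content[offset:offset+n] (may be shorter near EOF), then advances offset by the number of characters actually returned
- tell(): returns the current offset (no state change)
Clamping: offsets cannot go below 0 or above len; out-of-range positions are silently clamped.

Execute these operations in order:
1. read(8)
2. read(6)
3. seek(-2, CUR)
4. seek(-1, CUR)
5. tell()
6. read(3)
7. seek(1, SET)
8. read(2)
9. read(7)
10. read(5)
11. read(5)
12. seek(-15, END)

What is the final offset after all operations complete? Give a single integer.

Answer: 1

Derivation:
After 1 (read(8)): returned '0ZSGNH1M', offset=8
After 2 (read(6)): returned 'ZFDTE4', offset=14
After 3 (seek(-2, CUR)): offset=12
After 4 (seek(-1, CUR)): offset=11
After 5 (tell()): offset=11
After 6 (read(3)): returned 'TE4', offset=14
After 7 (seek(1, SET)): offset=1
After 8 (read(2)): returned 'ZS', offset=3
After 9 (read(7)): returned 'GNH1MZF', offset=10
After 10 (read(5)): returned 'DTE4P', offset=15
After 11 (read(5)): returned 'L', offset=16
After 12 (seek(-15, END)): offset=1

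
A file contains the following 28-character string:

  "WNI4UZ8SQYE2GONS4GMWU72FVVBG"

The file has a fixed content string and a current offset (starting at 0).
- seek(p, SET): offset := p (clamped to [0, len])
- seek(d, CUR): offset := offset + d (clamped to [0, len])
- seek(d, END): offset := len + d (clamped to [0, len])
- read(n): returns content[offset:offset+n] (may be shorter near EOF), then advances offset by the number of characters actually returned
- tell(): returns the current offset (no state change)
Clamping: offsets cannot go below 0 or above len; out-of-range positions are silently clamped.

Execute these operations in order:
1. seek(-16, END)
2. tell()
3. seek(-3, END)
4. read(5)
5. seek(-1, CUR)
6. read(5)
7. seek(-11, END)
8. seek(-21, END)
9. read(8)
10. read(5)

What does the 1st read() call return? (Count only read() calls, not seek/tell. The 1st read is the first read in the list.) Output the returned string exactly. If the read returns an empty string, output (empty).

Answer: VBG

Derivation:
After 1 (seek(-16, END)): offset=12
After 2 (tell()): offset=12
After 3 (seek(-3, END)): offset=25
After 4 (read(5)): returned 'VBG', offset=28
After 5 (seek(-1, CUR)): offset=27
After 6 (read(5)): returned 'G', offset=28
After 7 (seek(-11, END)): offset=17
After 8 (seek(-21, END)): offset=7
After 9 (read(8)): returned 'SQYE2GON', offset=15
After 10 (read(5)): returned 'S4GMW', offset=20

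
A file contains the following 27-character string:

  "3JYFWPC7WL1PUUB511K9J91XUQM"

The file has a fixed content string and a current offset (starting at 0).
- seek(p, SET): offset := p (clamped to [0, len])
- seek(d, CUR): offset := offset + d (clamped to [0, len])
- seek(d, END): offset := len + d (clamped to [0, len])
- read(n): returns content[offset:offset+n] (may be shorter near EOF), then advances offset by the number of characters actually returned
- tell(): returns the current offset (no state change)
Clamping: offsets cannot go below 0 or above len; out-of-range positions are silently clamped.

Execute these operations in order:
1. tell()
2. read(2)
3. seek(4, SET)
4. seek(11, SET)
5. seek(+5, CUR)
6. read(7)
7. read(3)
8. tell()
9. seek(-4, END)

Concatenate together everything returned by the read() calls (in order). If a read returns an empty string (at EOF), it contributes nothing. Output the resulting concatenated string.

After 1 (tell()): offset=0
After 2 (read(2)): returned '3J', offset=2
After 3 (seek(4, SET)): offset=4
After 4 (seek(11, SET)): offset=11
After 5 (seek(+5, CUR)): offset=16
After 6 (read(7)): returned '11K9J91', offset=23
After 7 (read(3)): returned 'XUQ', offset=26
After 8 (tell()): offset=26
After 9 (seek(-4, END)): offset=23

Answer: 3J11K9J91XUQ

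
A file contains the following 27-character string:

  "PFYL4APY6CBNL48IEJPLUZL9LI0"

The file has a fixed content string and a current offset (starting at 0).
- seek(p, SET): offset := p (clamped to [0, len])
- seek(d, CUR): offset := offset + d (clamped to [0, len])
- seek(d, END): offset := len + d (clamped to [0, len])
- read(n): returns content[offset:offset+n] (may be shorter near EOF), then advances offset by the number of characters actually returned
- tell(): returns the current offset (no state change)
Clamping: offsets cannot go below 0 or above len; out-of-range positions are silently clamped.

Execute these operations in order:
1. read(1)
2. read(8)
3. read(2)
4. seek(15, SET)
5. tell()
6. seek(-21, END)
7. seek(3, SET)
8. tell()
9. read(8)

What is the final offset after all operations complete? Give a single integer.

After 1 (read(1)): returned 'P', offset=1
After 2 (read(8)): returned 'FYL4APY6', offset=9
After 3 (read(2)): returned 'CB', offset=11
After 4 (seek(15, SET)): offset=15
After 5 (tell()): offset=15
After 6 (seek(-21, END)): offset=6
After 7 (seek(3, SET)): offset=3
After 8 (tell()): offset=3
After 9 (read(8)): returned 'L4APY6CB', offset=11

Answer: 11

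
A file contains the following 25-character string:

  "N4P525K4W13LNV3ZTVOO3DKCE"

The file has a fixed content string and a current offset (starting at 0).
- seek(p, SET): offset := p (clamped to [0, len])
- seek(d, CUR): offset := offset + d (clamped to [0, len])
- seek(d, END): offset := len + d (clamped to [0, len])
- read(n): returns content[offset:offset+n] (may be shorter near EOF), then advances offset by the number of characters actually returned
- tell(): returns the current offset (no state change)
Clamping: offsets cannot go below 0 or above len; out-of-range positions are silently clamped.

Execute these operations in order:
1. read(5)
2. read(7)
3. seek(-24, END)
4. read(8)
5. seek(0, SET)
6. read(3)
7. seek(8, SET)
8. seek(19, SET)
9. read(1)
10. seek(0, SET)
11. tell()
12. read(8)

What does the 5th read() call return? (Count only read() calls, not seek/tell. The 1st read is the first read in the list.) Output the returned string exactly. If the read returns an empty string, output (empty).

Answer: O

Derivation:
After 1 (read(5)): returned 'N4P52', offset=5
After 2 (read(7)): returned '5K4W13L', offset=12
After 3 (seek(-24, END)): offset=1
After 4 (read(8)): returned '4P525K4W', offset=9
After 5 (seek(0, SET)): offset=0
After 6 (read(3)): returned 'N4P', offset=3
After 7 (seek(8, SET)): offset=8
After 8 (seek(19, SET)): offset=19
After 9 (read(1)): returned 'O', offset=20
After 10 (seek(0, SET)): offset=0
After 11 (tell()): offset=0
After 12 (read(8)): returned 'N4P525K4', offset=8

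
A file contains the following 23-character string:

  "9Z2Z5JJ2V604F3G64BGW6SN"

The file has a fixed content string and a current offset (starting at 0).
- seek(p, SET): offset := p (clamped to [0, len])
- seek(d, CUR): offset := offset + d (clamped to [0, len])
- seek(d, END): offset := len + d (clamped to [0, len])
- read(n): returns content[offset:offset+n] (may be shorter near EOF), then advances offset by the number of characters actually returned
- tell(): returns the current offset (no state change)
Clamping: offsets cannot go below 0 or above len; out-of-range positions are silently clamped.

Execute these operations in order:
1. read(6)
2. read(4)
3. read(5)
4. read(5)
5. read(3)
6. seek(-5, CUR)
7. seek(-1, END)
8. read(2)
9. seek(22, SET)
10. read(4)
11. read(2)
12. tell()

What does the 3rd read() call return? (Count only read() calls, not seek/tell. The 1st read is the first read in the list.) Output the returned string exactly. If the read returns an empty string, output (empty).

Answer: 04F3G

Derivation:
After 1 (read(6)): returned '9Z2Z5J', offset=6
After 2 (read(4)): returned 'J2V6', offset=10
After 3 (read(5)): returned '04F3G', offset=15
After 4 (read(5)): returned '64BGW', offset=20
After 5 (read(3)): returned '6SN', offset=23
After 6 (seek(-5, CUR)): offset=18
After 7 (seek(-1, END)): offset=22
After 8 (read(2)): returned 'N', offset=23
After 9 (seek(22, SET)): offset=22
After 10 (read(4)): returned 'N', offset=23
After 11 (read(2)): returned '', offset=23
After 12 (tell()): offset=23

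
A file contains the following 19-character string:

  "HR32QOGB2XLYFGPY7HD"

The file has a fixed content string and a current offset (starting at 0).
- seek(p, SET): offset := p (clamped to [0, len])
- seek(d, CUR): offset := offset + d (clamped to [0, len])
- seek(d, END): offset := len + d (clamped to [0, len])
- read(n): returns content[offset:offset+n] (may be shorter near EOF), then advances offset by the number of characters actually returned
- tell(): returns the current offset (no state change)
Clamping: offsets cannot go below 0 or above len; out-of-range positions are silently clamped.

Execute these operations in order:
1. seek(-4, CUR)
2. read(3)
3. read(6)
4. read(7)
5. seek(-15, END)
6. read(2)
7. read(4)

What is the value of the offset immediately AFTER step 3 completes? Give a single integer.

Answer: 9

Derivation:
After 1 (seek(-4, CUR)): offset=0
After 2 (read(3)): returned 'HR3', offset=3
After 3 (read(6)): returned '2QOGB2', offset=9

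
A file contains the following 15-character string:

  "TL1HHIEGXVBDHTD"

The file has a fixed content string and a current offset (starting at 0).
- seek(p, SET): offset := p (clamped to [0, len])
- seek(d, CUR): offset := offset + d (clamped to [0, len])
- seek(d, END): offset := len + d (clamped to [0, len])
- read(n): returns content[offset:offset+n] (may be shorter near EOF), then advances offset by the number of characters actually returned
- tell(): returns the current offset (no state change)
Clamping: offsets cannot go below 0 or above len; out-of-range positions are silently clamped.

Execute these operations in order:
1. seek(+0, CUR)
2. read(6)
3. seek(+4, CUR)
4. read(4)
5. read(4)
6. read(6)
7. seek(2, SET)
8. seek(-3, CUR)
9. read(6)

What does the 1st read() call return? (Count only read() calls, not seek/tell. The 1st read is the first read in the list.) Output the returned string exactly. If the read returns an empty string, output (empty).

Answer: TL1HHI

Derivation:
After 1 (seek(+0, CUR)): offset=0
After 2 (read(6)): returned 'TL1HHI', offset=6
After 3 (seek(+4, CUR)): offset=10
After 4 (read(4)): returned 'BDHT', offset=14
After 5 (read(4)): returned 'D', offset=15
After 6 (read(6)): returned '', offset=15
After 7 (seek(2, SET)): offset=2
After 8 (seek(-3, CUR)): offset=0
After 9 (read(6)): returned 'TL1HHI', offset=6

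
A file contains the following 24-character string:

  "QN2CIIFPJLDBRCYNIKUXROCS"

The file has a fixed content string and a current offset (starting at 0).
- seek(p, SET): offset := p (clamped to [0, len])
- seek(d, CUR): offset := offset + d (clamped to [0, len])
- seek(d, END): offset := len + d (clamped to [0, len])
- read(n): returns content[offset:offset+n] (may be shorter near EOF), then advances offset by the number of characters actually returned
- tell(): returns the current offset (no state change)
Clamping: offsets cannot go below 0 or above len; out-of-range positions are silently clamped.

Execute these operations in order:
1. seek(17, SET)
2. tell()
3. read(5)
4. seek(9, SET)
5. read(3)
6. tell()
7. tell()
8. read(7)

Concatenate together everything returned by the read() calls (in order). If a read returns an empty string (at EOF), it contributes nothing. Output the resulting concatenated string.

After 1 (seek(17, SET)): offset=17
After 2 (tell()): offset=17
After 3 (read(5)): returned 'KUXRO', offset=22
After 4 (seek(9, SET)): offset=9
After 5 (read(3)): returned 'LDB', offset=12
After 6 (tell()): offset=12
After 7 (tell()): offset=12
After 8 (read(7)): returned 'RCYNIKU', offset=19

Answer: KUXROLDBRCYNIKU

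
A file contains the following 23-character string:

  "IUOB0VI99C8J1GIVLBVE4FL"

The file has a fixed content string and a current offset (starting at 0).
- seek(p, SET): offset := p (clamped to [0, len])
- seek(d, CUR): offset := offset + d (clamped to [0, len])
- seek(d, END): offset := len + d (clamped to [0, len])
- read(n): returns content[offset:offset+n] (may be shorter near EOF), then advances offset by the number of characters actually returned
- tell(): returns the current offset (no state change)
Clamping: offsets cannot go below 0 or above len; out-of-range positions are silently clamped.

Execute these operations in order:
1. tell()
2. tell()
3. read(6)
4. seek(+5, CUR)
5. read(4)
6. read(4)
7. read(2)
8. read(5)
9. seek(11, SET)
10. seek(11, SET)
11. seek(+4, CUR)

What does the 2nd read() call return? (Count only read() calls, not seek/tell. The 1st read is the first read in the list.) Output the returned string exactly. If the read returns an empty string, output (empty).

After 1 (tell()): offset=0
After 2 (tell()): offset=0
After 3 (read(6)): returned 'IUOB0V', offset=6
After 4 (seek(+5, CUR)): offset=11
After 5 (read(4)): returned 'J1GI', offset=15
After 6 (read(4)): returned 'VLBV', offset=19
After 7 (read(2)): returned 'E4', offset=21
After 8 (read(5)): returned 'FL', offset=23
After 9 (seek(11, SET)): offset=11
After 10 (seek(11, SET)): offset=11
After 11 (seek(+4, CUR)): offset=15

Answer: J1GI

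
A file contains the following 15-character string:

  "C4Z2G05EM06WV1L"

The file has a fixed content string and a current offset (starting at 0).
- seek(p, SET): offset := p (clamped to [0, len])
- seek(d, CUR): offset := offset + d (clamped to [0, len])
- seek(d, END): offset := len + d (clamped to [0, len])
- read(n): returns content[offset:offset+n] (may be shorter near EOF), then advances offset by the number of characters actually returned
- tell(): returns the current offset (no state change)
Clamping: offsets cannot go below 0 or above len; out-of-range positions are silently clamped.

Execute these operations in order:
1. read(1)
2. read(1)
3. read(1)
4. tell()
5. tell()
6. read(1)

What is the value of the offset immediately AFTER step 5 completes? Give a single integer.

Answer: 3

Derivation:
After 1 (read(1)): returned 'C', offset=1
After 2 (read(1)): returned '4', offset=2
After 3 (read(1)): returned 'Z', offset=3
After 4 (tell()): offset=3
After 5 (tell()): offset=3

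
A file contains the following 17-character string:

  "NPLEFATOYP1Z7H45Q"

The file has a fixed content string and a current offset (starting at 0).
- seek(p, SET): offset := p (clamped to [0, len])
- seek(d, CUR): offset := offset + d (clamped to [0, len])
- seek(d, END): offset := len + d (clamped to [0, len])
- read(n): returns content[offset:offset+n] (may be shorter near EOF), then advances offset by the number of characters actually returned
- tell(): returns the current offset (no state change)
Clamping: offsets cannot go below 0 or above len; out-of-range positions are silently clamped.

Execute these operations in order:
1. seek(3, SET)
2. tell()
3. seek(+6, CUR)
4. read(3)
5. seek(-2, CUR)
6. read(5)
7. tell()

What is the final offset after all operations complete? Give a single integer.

After 1 (seek(3, SET)): offset=3
After 2 (tell()): offset=3
After 3 (seek(+6, CUR)): offset=9
After 4 (read(3)): returned 'P1Z', offset=12
After 5 (seek(-2, CUR)): offset=10
After 6 (read(5)): returned '1Z7H4', offset=15
After 7 (tell()): offset=15

Answer: 15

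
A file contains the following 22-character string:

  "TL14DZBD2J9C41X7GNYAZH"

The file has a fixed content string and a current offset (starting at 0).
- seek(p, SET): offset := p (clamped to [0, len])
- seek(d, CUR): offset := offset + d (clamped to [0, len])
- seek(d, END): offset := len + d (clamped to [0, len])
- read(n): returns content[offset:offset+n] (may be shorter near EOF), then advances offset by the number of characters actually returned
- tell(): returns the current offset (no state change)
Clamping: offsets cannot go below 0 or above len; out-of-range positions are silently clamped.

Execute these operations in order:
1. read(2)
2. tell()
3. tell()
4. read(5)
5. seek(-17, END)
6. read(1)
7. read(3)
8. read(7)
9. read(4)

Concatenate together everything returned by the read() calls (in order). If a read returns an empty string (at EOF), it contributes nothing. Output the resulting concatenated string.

After 1 (read(2)): returned 'TL', offset=2
After 2 (tell()): offset=2
After 3 (tell()): offset=2
After 4 (read(5)): returned '14DZB', offset=7
After 5 (seek(-17, END)): offset=5
After 6 (read(1)): returned 'Z', offset=6
After 7 (read(3)): returned 'BD2', offset=9
After 8 (read(7)): returned 'J9C41X7', offset=16
After 9 (read(4)): returned 'GNYA', offset=20

Answer: TL14DZBZBD2J9C41X7GNYA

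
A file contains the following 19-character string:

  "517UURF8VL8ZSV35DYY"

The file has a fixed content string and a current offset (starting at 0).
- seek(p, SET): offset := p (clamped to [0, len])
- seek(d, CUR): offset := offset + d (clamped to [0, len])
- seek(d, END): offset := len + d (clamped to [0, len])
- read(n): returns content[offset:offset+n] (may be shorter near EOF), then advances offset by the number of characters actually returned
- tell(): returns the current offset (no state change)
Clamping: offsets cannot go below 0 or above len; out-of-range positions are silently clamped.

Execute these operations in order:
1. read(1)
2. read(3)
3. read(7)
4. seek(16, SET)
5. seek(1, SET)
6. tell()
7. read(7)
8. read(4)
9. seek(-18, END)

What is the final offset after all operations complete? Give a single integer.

After 1 (read(1)): returned '5', offset=1
After 2 (read(3)): returned '17U', offset=4
After 3 (read(7)): returned 'URF8VL8', offset=11
After 4 (seek(16, SET)): offset=16
After 5 (seek(1, SET)): offset=1
After 6 (tell()): offset=1
After 7 (read(7)): returned '17UURF8', offset=8
After 8 (read(4)): returned 'VL8Z', offset=12
After 9 (seek(-18, END)): offset=1

Answer: 1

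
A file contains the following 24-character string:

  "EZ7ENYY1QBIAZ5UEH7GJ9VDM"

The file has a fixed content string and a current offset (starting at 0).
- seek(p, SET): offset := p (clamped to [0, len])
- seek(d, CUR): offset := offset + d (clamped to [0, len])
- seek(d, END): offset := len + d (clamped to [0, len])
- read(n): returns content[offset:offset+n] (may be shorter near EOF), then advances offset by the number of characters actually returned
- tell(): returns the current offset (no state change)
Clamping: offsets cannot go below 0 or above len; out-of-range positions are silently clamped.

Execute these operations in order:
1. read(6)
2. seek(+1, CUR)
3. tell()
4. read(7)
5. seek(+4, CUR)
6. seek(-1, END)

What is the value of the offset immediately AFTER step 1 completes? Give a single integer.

After 1 (read(6)): returned 'EZ7ENY', offset=6

Answer: 6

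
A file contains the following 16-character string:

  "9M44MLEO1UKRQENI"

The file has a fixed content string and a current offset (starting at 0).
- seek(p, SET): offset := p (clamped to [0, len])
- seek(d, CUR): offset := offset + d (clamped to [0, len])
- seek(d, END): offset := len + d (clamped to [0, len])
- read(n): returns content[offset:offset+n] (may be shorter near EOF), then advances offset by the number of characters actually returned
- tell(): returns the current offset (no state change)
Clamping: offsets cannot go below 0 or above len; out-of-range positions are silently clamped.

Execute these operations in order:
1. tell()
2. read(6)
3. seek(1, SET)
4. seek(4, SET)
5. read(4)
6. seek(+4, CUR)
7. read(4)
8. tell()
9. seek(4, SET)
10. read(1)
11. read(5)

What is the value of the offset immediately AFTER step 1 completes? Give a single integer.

Answer: 0

Derivation:
After 1 (tell()): offset=0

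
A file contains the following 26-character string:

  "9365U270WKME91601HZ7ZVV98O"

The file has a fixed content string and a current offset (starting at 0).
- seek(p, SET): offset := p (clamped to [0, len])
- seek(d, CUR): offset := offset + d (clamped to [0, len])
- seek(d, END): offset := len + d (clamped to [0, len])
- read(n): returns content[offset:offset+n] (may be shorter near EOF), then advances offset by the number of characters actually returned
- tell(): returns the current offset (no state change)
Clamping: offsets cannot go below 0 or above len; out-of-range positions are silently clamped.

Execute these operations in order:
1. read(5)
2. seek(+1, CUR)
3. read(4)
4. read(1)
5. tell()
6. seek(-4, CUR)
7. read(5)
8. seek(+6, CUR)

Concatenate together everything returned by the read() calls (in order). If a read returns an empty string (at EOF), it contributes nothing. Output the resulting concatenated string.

After 1 (read(5)): returned '9365U', offset=5
After 2 (seek(+1, CUR)): offset=6
After 3 (read(4)): returned '70WK', offset=10
After 4 (read(1)): returned 'M', offset=11
After 5 (tell()): offset=11
After 6 (seek(-4, CUR)): offset=7
After 7 (read(5)): returned '0WKME', offset=12
After 8 (seek(+6, CUR)): offset=18

Answer: 9365U70WKM0WKME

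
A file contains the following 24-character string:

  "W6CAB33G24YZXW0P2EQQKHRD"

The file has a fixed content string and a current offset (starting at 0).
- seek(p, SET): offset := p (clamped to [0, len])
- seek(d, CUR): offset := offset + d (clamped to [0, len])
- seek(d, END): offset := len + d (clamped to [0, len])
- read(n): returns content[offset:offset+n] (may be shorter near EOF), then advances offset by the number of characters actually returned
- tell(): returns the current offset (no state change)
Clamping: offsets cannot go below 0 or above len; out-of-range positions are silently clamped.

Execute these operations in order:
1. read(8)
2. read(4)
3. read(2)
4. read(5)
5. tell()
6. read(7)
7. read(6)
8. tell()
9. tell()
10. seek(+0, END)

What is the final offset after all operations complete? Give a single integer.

After 1 (read(8)): returned 'W6CAB33G', offset=8
After 2 (read(4)): returned '24YZ', offset=12
After 3 (read(2)): returned 'XW', offset=14
After 4 (read(5)): returned '0P2EQ', offset=19
After 5 (tell()): offset=19
After 6 (read(7)): returned 'QKHRD', offset=24
After 7 (read(6)): returned '', offset=24
After 8 (tell()): offset=24
After 9 (tell()): offset=24
After 10 (seek(+0, END)): offset=24

Answer: 24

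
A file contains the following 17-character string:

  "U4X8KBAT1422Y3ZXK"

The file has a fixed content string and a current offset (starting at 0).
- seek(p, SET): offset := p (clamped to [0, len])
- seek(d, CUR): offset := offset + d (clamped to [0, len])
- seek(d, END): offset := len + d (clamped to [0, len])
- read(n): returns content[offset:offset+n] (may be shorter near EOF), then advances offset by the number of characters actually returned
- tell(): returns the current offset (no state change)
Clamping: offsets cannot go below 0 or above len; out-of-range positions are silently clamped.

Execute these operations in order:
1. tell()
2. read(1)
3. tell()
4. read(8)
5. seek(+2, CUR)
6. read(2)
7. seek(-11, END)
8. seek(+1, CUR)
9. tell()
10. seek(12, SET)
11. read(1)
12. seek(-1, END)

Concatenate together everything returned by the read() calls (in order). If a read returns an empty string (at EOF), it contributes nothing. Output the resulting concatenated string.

After 1 (tell()): offset=0
After 2 (read(1)): returned 'U', offset=1
After 3 (tell()): offset=1
After 4 (read(8)): returned '4X8KBAT1', offset=9
After 5 (seek(+2, CUR)): offset=11
After 6 (read(2)): returned '2Y', offset=13
After 7 (seek(-11, END)): offset=6
After 8 (seek(+1, CUR)): offset=7
After 9 (tell()): offset=7
After 10 (seek(12, SET)): offset=12
After 11 (read(1)): returned 'Y', offset=13
After 12 (seek(-1, END)): offset=16

Answer: U4X8KBAT12YY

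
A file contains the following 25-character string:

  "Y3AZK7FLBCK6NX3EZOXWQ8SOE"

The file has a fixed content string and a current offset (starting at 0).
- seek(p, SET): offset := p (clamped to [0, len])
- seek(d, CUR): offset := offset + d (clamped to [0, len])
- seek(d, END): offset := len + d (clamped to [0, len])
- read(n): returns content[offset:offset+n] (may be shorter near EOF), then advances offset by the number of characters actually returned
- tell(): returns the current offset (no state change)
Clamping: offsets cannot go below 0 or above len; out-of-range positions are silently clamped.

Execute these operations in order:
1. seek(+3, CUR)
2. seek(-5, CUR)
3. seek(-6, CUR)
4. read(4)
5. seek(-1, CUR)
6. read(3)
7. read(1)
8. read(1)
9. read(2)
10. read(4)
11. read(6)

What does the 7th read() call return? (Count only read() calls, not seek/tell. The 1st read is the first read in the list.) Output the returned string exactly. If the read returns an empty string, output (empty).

After 1 (seek(+3, CUR)): offset=3
After 2 (seek(-5, CUR)): offset=0
After 3 (seek(-6, CUR)): offset=0
After 4 (read(4)): returned 'Y3AZ', offset=4
After 5 (seek(-1, CUR)): offset=3
After 6 (read(3)): returned 'ZK7', offset=6
After 7 (read(1)): returned 'F', offset=7
After 8 (read(1)): returned 'L', offset=8
After 9 (read(2)): returned 'BC', offset=10
After 10 (read(4)): returned 'K6NX', offset=14
After 11 (read(6)): returned '3EZOXW', offset=20

Answer: 3EZOXW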